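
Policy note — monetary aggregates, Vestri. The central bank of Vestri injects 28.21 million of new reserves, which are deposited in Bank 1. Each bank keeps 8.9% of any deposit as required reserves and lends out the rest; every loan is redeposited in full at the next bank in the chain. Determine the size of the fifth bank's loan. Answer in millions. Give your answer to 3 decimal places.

17.701 million

Each bank lends a fraction (1 − rr) = 0.9110 of the deposit it receives, so Bank 5 receives 28.21·0.9110^4 and lends 28.21·0.9110^5 ≈ 17.7009 million.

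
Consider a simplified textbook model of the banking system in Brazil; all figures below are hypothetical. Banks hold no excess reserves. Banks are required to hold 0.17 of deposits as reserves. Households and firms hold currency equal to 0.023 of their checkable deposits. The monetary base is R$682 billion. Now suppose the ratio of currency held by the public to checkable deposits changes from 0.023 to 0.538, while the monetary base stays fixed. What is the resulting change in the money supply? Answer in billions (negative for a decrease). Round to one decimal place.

Initially m₁ = (1 + 0.023) / (0.17 + 0.023) ≈ 5.30052, so M₁ = 5.30052 × 682 ≈ 3614.9546 billion.
After the change m₂ = (1 + 0.538) / (0.17 + 0.538) ≈ 2.17232, so M₂ = 2.17232 × 682 ≈ 1481.5222 billion.
ΔM = M₂ − M₁ = 1481.5222 − 3614.9546 = -2133.4324 billion.

-2133.4 billion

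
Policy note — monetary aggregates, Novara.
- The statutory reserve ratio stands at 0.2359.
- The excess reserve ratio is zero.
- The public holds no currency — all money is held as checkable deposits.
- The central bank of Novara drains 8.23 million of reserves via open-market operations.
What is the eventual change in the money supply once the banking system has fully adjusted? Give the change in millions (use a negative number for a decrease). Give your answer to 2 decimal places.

-34.89 million

The simple money multiplier is m = 1/rr = 1/0.2359 ≈ 4.2391.
An open-market sale reduces the monetary base by 8.23 million, so ΔM = m × ΔMB = 4.2391 × (−8.23) ≈ -34.8878 million.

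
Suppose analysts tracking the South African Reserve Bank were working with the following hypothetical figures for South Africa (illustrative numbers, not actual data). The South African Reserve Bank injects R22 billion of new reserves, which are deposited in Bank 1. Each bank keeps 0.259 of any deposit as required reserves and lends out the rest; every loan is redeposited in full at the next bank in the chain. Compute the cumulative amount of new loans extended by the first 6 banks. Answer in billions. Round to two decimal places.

Bank i lends (1 − rr)^i of the original deposit: Bank 1 lends 22·0.7410 = 16.3020, Bank 2 lends 22·0.7410² ≈ 12.0798, and so on.
Summing a geometric series: total = 22·[0.7410·(1 − 0.7410^6) / (1 − 0.7410)] ≈ 52.5225 billion.

R52.52 billion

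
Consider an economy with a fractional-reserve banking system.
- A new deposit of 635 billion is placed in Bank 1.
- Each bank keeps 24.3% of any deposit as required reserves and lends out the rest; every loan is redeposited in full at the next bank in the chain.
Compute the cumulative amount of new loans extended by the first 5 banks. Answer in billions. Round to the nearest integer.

Bank i lends (1 − rr)^i of the original deposit: Bank 1 lends 635·0.7570 = 480.6950, Bank 2 lends 635·0.7570² ≈ 363.8861, and so on.
Summing a geometric series: total = 635·[0.7570·(1 − 0.7570^5) / (1 − 0.7570)] ≈ 1486.4206 billion.

1486 billion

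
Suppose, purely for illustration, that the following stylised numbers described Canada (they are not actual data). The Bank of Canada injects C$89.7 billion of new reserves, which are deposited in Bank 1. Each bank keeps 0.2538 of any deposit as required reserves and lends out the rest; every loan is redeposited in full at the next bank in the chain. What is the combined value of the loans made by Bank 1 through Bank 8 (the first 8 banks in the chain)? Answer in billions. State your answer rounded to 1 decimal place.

Bank i lends (1 − rr)^i of the original deposit: Bank 1 lends 89.7·0.7462 ≈ 66.9341, Bank 2 lends 89.7·0.7462² ≈ 49.9463, and so on.
Summing a geometric series: total = 89.7·[0.7462·(1 − 0.7462^8) / (1 − 0.7462)] ≈ 238.3767 billion.

C$238.4 billion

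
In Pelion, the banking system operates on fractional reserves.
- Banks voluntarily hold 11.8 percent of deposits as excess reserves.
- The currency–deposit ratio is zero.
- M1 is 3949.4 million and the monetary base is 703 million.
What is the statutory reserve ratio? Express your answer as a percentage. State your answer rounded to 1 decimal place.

Using m = M/MB = 3949.4/703 ≈ 5.617923. Since m = (1 + c)/(c + rr + e), the denominator satisfies c + rr + e = (1 + c)/m = (1 + 0) / 5.617923 ≈ 0.178002.
With c = 0 and e = 0.118, the statutory reserve ratio is 0.178002 − 0 − 0.118 = 0.060002.

6.0%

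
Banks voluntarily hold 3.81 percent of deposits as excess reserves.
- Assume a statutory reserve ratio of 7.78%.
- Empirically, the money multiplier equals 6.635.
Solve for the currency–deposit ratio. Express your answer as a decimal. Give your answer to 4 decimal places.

0.0410

Using m = 6.635. From m = (1 + c)/(c + rr + e), rearranging gives 1 + c = m·(c + rr + e), so c·(1 − m) = m·(rr + e) − 1.
Hence c = [m·(rr + e) − 1]/(1 − m) = [6.635 × (0.0778 + 0.0381) − 1] / (1 − 6.635) ≈ 0.040994.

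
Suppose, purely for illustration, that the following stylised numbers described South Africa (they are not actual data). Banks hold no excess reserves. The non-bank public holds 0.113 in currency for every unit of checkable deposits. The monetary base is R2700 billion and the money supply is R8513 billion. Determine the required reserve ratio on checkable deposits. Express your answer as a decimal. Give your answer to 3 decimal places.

Using m = M/MB = 8513/2700 ≈ 3.152963. Since m = (1 + c)/(c + rr + e), the denominator satisfies c + rr + e = (1 + c)/m = (1 + 0.113) / 3.152963 ≈ 0.353001.
With c = 0.113 and e = 0, the required reserve ratio on checkable deposits is 0.353001 − 0.113 − 0 = 0.240001.

0.240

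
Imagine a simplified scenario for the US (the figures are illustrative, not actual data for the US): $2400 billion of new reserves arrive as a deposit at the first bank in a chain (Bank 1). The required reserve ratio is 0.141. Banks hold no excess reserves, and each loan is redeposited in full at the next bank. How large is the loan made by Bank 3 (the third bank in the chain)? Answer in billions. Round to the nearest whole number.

Each bank lends a fraction (1 − rr) = 0.8590 of the deposit it receives, so Bank 3 receives 2400·0.8590^2 and lends 2400·0.8590^3 ≈ 1521.2155 billion.

$1521 billion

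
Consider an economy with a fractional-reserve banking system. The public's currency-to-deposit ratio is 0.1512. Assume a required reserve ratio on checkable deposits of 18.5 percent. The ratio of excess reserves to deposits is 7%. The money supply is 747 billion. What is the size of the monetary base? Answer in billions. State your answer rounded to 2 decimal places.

The money multiplier is m = (1 + c) / (rr + e + c) = (1 + 0.1512) / (0.185 + 0.07 + 0.1512) ≈ 2.834072.
MB = M / m = 747 / 2.834072 ≈ 263.5783 billion.

263.58 billion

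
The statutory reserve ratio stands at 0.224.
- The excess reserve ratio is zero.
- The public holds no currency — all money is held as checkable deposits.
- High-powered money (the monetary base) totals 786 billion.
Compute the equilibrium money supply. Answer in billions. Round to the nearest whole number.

With no currency drain or excess reserves, the money multiplier is m = 1/rr = 1/0.224 ≈ 4.4643.
Money supply M = m × MB = 4.4643 × 786 = 3508.9398 billion.

3509 billion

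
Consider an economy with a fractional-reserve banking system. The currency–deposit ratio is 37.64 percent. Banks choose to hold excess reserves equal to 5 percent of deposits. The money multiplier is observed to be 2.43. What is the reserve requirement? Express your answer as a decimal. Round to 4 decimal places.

0.1400

Using m = 2.43. Since m = (1 + c)/(c + rr + e), the denominator satisfies c + rr + e = (1 + c)/m = (1 + 0.3764) / 2.43 ≈ 0.566420.
With c = 0.3764 and e = 0.05, the reserve requirement is 0.566420 − 0.3764 − 0.05 = 0.14002.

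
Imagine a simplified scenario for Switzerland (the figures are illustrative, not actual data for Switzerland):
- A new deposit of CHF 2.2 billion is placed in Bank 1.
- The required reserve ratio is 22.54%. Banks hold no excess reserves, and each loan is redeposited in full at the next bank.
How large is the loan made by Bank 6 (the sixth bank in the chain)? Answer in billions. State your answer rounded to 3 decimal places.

Each bank lends a fraction (1 − rr) = 0.7746 of the deposit it receives, so Bank 6 receives 2.2·0.7746^5 and lends 2.2·0.7746^6 ≈ 0.4752 billion.

CHF 0.475 billion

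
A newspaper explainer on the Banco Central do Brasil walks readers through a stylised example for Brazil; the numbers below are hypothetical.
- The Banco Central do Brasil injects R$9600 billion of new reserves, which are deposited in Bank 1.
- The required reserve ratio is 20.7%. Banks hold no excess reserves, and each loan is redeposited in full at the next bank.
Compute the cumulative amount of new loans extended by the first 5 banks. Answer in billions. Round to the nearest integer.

Bank i lends (1 − rr)^i of the original deposit: Bank 1 lends 9600·0.7930 = 7612.8000, Bank 2 lends 9600·0.7930² = 6036.9504, and so on.
Summing a geometric series: total = 9600·[0.7930·(1 − 0.7930^5) / (1 − 0.7930)] ≈ 25243.8722 billion.

R$25244 billion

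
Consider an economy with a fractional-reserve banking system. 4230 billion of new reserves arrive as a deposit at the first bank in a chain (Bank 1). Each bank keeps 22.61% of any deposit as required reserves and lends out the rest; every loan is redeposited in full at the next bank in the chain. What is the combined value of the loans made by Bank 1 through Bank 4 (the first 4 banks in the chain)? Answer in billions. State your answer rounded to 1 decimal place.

9285.0 billion

Bank i lends (1 − rr)^i of the original deposit: Bank 1 lends 4230·0.7739 = 3273.5970, Bank 2 lends 4230·0.7739² ≈ 2533.4367, and so on.
Summing a geometric series: total = 4230·[0.7739·(1 − 0.7739^4) / (1 − 0.7739)] ≈ 9284.9894 billion.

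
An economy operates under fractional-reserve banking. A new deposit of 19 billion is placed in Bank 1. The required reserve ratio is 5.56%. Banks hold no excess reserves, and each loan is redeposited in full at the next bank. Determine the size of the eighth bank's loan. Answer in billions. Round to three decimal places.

12.023 billion

Each bank lends a fraction (1 − rr) = 0.9444 of the deposit it receives, so Bank 8 receives 19·0.9444^7 and lends 19·0.9444^8 ≈ 12.0227 billion.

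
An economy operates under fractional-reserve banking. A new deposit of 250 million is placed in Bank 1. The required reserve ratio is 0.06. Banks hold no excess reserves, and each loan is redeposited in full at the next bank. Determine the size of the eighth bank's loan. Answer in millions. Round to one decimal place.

Each bank lends a fraction (1 − rr) = 0.9400 of the deposit it receives, so Bank 8 receives 250·0.9400^7 and lends 250·0.9400^8 ≈ 152.3922 million.

152.4 million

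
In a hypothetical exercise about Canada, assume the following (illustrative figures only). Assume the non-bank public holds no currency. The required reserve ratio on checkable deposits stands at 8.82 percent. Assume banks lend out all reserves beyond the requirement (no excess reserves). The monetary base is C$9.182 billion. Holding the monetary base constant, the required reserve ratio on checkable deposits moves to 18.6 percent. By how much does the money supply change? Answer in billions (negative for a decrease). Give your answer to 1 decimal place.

-54.7 billion

Initially m₁ = 1 / (0.0882) ≈ 11.3379, so M₁ = 11.3379 × 9.182 ≈ 104.1046 billion.
After the change m₂ = 1 / (0.186) ≈ 5.3763, so M₂ = 5.3763 × 9.182 ≈ 49.3652 billion.
ΔM = M₂ − M₁ = 49.3652 − 104.1046 = -54.7394 billion.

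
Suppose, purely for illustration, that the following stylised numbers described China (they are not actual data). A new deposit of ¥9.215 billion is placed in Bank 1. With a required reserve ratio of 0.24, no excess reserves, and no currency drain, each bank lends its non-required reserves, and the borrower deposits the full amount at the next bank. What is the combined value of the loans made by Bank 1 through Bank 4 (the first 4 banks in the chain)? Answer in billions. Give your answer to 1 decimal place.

¥19.4 billion

Bank i lends (1 − rr)^i of the original deposit: Bank 1 lends 9.215·0.7600 = 7.0034, Bank 2 lends 9.215·0.7600² ≈ 5.3226, and so on.
Summing a geometric series: total = 9.215·[0.7600·(1 − 0.7600^4) / (1 − 0.7600)] ≈ 19.4455 billion.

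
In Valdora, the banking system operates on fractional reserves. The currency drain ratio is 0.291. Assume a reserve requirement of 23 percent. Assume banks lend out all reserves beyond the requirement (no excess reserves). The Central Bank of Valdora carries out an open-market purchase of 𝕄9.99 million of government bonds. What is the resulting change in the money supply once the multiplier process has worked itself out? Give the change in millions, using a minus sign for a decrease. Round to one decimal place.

𝕄24.8 million

The money multiplier is m = (1 + c) / (rr + c) = (1 + 0.291) / (0.23 + 0.291) ≈ 2.4779.
The purchase adds 9.99 million of base, so ΔM = m × ΔMB = 2.4779 × (+9.99) ≈ 24.7542 million.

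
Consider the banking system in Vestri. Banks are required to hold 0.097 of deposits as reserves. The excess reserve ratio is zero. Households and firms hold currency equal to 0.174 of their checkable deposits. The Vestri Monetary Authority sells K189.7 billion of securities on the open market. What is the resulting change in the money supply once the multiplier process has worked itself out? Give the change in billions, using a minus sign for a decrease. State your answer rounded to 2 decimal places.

-821.80 billion

The money multiplier is m = (1 + c) / (rr + c) = (1 + 0.174) / (0.097 + 0.174) ≈ 4.332103.
The sale removes 189.7 billion of base, so ΔM = m × ΔMB = 4.332103 × (−189.7) ≈ -821.7999 billion.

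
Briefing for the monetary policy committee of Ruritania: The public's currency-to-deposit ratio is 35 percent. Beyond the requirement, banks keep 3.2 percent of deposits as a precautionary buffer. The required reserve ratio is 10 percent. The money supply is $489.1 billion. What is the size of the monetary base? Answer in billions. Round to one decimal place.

$174.6 billion

The money multiplier is m = (1 + c) / (rr + e + c) = (1 + 0.35) / (0.1 + 0.032 + 0.35) ≈ 2.80083.
MB = M / m = 489.1 / 2.80083 ≈ 174.6268 billion.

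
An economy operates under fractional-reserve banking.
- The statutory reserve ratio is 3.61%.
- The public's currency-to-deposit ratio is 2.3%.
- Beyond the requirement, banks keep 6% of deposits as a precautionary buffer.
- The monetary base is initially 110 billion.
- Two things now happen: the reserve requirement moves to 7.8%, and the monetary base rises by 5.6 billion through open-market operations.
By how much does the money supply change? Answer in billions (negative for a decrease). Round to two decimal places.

Before: m₁ = (1 + 0.023) / (0.0361 + 0.06 + 0.023) ≈ 8.589421, MB₁ = 110, so M₁ = 8.589421 × 110 ≈ 944.8363 billion.
After: m₂ = (1 + 0.023) / (0.078 + 0.06 + 0.023) ≈ 6.354037, MB₂ = 110 + 5.6 = 115.6, so M₂ = 6.354037 × 115.6 ≈ 734.5267 billion.
ΔM = M₂ − M₁ = 734.5267 − 944.8363 = -210.3096 billion.

-210.31 billion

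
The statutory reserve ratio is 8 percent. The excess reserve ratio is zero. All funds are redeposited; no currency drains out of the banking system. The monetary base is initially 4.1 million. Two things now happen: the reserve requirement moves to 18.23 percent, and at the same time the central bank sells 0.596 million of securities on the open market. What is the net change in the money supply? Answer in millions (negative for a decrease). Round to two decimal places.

Before: m₁ = 1 / (0.08) = 12.5, MB₁ = 4.1, so M₁ = 12.5 × 4.1 = 51.25 million.
After: m₂ = 1 / (0.1823) ≈ 5.4855, MB₂ = 4.1 − 0.596 = 3.504, so M₂ = 5.4855 × 3.504 ≈ 19.2212 million.
ΔM = M₂ − M₁ = 19.2212 − 51.25 = -32.0288 million.

-32.03 million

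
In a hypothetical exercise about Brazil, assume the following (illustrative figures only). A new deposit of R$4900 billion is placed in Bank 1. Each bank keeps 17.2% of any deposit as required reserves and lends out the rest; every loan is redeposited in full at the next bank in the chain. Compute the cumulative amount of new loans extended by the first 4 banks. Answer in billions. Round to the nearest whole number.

R$12501 billion

Bank i lends (1 − rr)^i of the original deposit: Bank 1 lends 4900·0.8280 = 4057.2000, Bank 2 lends 4900·0.8280² = 3359.3616, and so on.
Summing a geometric series: total = 4900·[0.8280·(1 − 0.8280^4) / (1 − 0.8280)] ≈ 12501.2376 billion.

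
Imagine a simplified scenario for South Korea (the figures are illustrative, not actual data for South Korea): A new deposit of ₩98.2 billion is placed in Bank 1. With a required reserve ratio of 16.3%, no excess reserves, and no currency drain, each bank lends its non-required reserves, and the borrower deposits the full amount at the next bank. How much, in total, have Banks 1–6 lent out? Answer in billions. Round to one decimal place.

Bank i lends (1 − rr)^i of the original deposit: Bank 1 lends 98.2·0.8370 = 82.1934, Bank 2 lends 98.2·0.8370² ≈ 68.7959, and so on.
Summing a geometric series: total = 98.2·[0.8370·(1 − 0.8370^6) / (1 − 0.8370)] ≈ 330.8728 billion.

₩330.9 billion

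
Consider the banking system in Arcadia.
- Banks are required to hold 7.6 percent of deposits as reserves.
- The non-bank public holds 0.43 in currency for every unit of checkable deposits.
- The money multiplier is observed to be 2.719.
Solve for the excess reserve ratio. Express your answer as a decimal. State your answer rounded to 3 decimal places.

Using m = 2.719. Since m = (1 + c)/(c + rr + e), the denominator satisfies c + rr + e = (1 + c)/m = (1 + 0.43) / 2.719 ≈ 0.525929.
With c = 0.43 and rr = 0.076, the excess reserve ratio is 0.525929 − 0.43 − 0.076 = 0.019929.

0.020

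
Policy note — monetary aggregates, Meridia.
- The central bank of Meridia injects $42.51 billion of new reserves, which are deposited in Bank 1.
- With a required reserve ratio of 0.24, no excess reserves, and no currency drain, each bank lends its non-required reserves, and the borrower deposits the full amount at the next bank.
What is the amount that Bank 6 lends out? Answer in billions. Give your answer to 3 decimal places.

$8.192 billion

Each bank lends a fraction (1 − rr) = 0.7600 of the deposit it receives, so Bank 6 receives 42.51·0.7600^5 and lends 42.51·0.7600^6 ≈ 8.1917 billion.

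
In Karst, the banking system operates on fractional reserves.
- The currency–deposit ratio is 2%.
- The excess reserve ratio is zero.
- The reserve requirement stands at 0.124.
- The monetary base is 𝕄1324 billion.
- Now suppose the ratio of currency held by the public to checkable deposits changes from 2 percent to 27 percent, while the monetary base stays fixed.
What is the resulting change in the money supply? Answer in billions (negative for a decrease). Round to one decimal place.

-5110.6 billion

Initially m₁ = (1 + 0.02) / (0.124 + 0.02) ≈ 7.083333, so M₁ = 7.083333 × 1324 ≈ 9378.3329 billion.
After the change m₂ = (1 + 0.27) / (0.124 + 0.27) ≈ 3.223350, so M₂ = 3.223350 × 1324 = 4267.7154 billion.
ΔM = M₂ − M₁ = 4267.7154 − 9378.3329 = -5110.6175 billion.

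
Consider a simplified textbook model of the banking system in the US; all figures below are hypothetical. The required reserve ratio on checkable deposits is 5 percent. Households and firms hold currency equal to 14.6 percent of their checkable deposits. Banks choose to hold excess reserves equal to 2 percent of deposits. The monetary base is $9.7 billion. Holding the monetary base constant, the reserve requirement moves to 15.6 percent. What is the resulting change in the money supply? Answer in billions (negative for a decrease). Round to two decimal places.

Initially m₁ = (1 + 0.146) / (0.05 + 0.02 + 0.146) ≈ 5.3056, so M₁ = 5.3056 × 9.7 ≈ 51.4643 billion.
After the change m₂ = (1 + 0.146) / (0.156 + 0.02 + 0.146) ≈ 3.5590, so M₂ = 3.5590 × 9.7 = 34.5223 billion.
ΔM = M₂ − M₁ = 34.5223 − 51.4643 = -16.942 billion.

-16.94 billion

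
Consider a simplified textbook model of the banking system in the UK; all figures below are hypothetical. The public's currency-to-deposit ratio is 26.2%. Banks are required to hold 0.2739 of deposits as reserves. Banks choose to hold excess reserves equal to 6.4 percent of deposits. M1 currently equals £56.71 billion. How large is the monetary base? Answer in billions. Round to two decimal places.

The money multiplier is m = (1 + c) / (rr + e + c) = (1 + 0.262) / (0.2739 + 0.064 + 0.262) ≈ 2.10368.
MB = M / m = 56.71 / 2.10368 ≈ 26.9575 billion.

£26.96 billion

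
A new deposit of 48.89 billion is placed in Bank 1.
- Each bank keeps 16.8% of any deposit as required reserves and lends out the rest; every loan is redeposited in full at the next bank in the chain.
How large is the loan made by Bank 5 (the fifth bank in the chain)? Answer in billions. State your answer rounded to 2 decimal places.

Each bank lends a fraction (1 − rr) = 0.8320 of the deposit it receives, so Bank 5 receives 48.89·0.8320^4 and lends 48.89·0.8320^5 ≈ 19.4911 billion.

19.49 billion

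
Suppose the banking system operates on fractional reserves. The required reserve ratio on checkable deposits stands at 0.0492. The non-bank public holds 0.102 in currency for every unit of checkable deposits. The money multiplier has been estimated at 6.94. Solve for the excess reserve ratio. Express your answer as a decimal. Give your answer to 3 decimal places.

Using m = 6.94. Since m = (1 + c)/(c + rr + e), the denominator satisfies c + rr + e = (1 + c)/m = (1 + 0.102) / 6.94 ≈ 0.158790.
With c = 0.102 and rr = 0.0492, the excess reserve ratio is 0.158790 − 0.102 − 0.0492 = 0.00759.

0.008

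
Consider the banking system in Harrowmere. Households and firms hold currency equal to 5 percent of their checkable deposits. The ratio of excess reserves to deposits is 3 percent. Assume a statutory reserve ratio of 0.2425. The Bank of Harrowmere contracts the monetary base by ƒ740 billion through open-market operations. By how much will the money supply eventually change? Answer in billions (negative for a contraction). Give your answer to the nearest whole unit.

The money multiplier is m = (1 + c) / (rr + e + c) = (1 + 0.05) / (0.2425 + 0.03 + 0.05) ≈ 3.2558.
The sale removes 740 billion of base, so ΔM = m × ΔMB = 3.2558 × (−740) = -2409.292 billion.

-2409 billion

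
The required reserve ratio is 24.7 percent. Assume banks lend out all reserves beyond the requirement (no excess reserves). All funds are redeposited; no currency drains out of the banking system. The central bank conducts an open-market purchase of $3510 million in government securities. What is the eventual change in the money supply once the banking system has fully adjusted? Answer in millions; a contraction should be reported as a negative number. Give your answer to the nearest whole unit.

The simple money multiplier is m = 1/rr = 1/0.247 ≈ 4.04858.
An open-market purchase increases the monetary base by 3510 million, so ΔM = m × ΔMB = 4.04858 × 3510 = 14210.5158 million.

$14211 million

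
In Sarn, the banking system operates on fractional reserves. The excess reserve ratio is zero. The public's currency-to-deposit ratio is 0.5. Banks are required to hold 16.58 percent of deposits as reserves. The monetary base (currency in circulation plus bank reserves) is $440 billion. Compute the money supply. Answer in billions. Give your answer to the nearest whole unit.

$991 billion

The money multiplier is m = (1 + c) / (rr + c) = (1 + 0.5) / (0.1658 + 0.5) ≈ 2.2529.
So M = m × MB = 2.2529 × 440 = 991.276 billion.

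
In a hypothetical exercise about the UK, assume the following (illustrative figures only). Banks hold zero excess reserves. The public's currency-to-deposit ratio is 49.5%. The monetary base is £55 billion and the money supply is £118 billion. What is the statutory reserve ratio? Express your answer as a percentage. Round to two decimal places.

20.18%

Using m = M/MB = 118/55 ≈ 2.145455. Since m = (1 + c)/(c + rr + e), the denominator satisfies c + rr + e = (1 + c)/m = (1 + 0.495) / 2.145455 ≈ 0.696822.
With c = 0.495 and e = 0, the statutory reserve ratio is 0.696822 − 0.495 − 0 = 0.201822.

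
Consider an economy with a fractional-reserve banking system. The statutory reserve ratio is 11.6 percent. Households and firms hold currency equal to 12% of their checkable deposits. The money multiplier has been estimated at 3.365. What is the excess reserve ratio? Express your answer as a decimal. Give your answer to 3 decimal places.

Using m = 3.365. Since m = (1 + c)/(c + rr + e), the denominator satisfies c + rr + e = (1 + c)/m = (1 + 0.12) / 3.365 ≈ 0.332838.
With c = 0.12 and rr = 0.116, the excess reserve ratio is 0.332838 − 0.12 − 0.116 = 0.096838.

0.097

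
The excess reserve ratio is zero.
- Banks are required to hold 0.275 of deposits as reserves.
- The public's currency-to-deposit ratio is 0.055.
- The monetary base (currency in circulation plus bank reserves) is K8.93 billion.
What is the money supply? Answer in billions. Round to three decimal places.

The money multiplier is m = (1 + c) / (rr + c) = (1 + 0.055) / (0.275 + 0.055) ≈ 3.19697.
So M = m × MB = 3.19697 × 8.93 ≈ 28.5489 billion.

K28.549 billion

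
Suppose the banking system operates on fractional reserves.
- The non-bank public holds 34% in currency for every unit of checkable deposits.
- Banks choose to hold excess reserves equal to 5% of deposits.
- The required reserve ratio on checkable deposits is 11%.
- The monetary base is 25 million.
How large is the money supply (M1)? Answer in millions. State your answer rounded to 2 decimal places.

67.00 million

The money multiplier is m = (1 + c) / (rr + e + c) = (1 + 0.34) / (0.11 + 0.05 + 0.34) = 2.68.
So M = m × MB = 2.68 × 25 = 67 million.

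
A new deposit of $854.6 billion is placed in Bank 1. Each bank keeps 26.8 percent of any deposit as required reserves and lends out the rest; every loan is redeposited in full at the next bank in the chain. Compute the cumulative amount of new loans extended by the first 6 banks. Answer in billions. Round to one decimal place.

Bank i lends (1 − rr)^i of the original deposit: Bank 1 lends 854.6·0.7320 = 625.5672, Bank 2 lends 854.6·0.7320² ≈ 457.9152, and so on.
Summing a geometric series: total = 854.6·[0.7320·(1 − 0.7320^6) / (1 − 0.7320)] ≈ 1975.1140 billion.

$1975.1 billion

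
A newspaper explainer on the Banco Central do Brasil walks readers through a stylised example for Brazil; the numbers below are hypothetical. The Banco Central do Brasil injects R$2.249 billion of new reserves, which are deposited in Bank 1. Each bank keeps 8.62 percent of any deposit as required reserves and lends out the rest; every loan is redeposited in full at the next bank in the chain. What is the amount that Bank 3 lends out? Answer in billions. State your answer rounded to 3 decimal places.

Each bank lends a fraction (1 − rr) = 0.9138 of the deposit it receives, so Bank 3 receives 2.249·0.9138^2 and lends 2.249·0.9138^3 ≈ 1.7161 billion.

R$1.716 billion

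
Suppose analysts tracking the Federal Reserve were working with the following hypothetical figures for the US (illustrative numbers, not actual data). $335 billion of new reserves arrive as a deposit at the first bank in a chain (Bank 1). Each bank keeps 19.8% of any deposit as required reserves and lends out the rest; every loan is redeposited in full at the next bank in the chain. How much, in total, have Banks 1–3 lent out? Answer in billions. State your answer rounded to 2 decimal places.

$656.95 billion

Bank i lends (1 − rr)^i of the original deposit: Bank 1 lends 335·0.8020 = 268.6700, Bank 2 lends 335·0.8020² ≈ 215.4733, and so on.
Summing a geometric series: total = 335·[0.8020·(1 − 0.8020^3) / (1 − 0.8020)] ≈ 656.9530 billion.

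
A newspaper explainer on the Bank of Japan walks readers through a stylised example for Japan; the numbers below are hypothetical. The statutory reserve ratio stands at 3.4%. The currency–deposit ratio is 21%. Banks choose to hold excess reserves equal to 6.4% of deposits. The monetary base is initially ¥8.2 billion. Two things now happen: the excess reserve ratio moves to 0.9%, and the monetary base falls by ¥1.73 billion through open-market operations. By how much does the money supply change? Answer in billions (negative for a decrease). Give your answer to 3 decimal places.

-1.271 billion

Before: m₁ = (1 + 0.21) / (0.034 + 0.064 + 0.21) ≈ 3.92857, MB₁ = 8.2, so M₁ = 3.92857 × 8.2 ≈ 32.2143 billion.
After: m₂ = (1 + 0.21) / (0.034 + 0.009 + 0.21) ≈ 4.78261, MB₂ = 8.2 − 1.73 = 6.47, so M₂ = 4.78261 × 6.47 ≈ 30.9435 billion.
ΔM = M₂ − M₁ = 30.9435 − 32.2143 = -1.2708 billion.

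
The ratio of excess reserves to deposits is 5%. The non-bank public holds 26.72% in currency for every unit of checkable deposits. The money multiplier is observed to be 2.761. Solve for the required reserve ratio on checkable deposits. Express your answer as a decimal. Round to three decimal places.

Using m = 2.761. Since m = (1 + c)/(c + rr + e), the denominator satisfies c + rr + e = (1 + c)/m = (1 + 0.2672) / 2.761 ≈ 0.458964.
With c = 0.2672 and e = 0.05, the required reserve ratio on checkable deposits is 0.458964 − 0.2672 − 0.05 = 0.141764.

0.142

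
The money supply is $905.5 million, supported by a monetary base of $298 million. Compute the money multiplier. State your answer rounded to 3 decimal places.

3.039

The money multiplier is m = M / MB = 905.5 / 298 ≈ 3.03859.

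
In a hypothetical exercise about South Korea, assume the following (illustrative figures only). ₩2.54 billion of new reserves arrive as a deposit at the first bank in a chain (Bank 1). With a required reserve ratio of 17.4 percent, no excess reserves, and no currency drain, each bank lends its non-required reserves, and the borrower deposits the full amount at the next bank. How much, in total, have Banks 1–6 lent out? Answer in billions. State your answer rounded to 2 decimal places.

Bank i lends (1 − rr)^i of the original deposit: Bank 1 lends 2.54·0.8260 ≈ 2.0980, Bank 2 lends 2.54·0.8260² ≈ 1.7330, and so on.
Summing a geometric series: total = 2.54·[0.8260·(1 − 0.8260^6) / (1 − 0.8260)] ≈ 8.2282 billion.

₩8.23 billion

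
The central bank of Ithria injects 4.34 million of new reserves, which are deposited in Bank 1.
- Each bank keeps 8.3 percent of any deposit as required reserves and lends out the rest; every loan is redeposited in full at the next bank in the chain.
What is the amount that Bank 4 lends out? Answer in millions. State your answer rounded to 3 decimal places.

Each bank lends a fraction (1 − rr) = 0.9170 of the deposit it receives, so Bank 4 receives 4.34·0.9170^3 and lends 4.34·0.9170^4 ≈ 3.0688 million.

3.069 million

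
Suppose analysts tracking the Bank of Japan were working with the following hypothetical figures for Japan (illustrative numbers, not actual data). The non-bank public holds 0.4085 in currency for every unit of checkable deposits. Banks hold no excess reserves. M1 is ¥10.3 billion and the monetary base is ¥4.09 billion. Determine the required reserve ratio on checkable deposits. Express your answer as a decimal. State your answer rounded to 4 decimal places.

Using m = M/MB = 10.3/4.09 ≈ 2.518337. Since m = (1 + c)/(c + rr + e), the denominator satisfies c + rr + e = (1 + c)/m = (1 + 0.4085) / 2.518337 ≈ 0.559298.
With c = 0.4085 and e = 0, the required reserve ratio on checkable deposits is 0.559298 − 0.4085 − 0 = 0.150798.

0.1508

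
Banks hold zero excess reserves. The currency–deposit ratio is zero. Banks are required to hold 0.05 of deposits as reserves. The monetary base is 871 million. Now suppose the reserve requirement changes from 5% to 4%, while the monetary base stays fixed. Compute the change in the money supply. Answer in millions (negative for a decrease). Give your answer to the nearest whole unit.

4355 million

Initially m₁ = 1 / (0.05) = 20, so M₁ = 20 × 871 = 17420 million.
After the change m₂ = 1 / (0.04) = 25, so M₂ = 25 × 871 = 21775 million.
ΔM = M₂ − M₁ = 21775 − 17420 = 4355 million.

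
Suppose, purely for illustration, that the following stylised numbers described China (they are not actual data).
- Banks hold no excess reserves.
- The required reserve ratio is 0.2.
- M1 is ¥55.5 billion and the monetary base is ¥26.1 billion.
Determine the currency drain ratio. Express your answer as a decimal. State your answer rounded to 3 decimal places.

0.510

Using m = M/MB = 55.5/26.1 ≈ 2.126437. From m = (1 + c)/(c + rr + e), rearranging gives 1 + c = m·(c + rr + e), so c·(1 − m) = m·(rr + e) − 1.
Hence c = [m·(rr + e) − 1]/(1 − m) = [2.126437 × (0.2 + 0) − 1] / (1 − 2.126437) ≈ 0.510204.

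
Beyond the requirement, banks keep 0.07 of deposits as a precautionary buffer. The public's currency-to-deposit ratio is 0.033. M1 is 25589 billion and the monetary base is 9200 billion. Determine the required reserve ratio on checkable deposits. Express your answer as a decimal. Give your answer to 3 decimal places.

Using m = M/MB = 25589/9200 ≈ 2.781413. Since m = (1 + c)/(c + rr + e), the denominator satisfies c + rr + e = (1 + c)/m = (1 + 0.033) / 2.781413 ≈ 0.371394.
With c = 0.033 and e = 0.07, the required reserve ratio on checkable deposits is 0.371394 − 0.033 − 0.07 = 0.268394.

0.268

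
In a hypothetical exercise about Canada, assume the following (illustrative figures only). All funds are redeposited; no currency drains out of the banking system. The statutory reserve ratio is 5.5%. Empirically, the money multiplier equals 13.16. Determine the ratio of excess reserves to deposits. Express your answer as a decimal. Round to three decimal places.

0.021

Using m = 13.16. Since m = (1 + c)/(c + rr + e), the denominator satisfies c + rr + e = (1 + c)/m = (1 + 0) / 13.16 ≈ 0.075988.
With c = 0 and rr = 0.055, the ratio of excess reserves to deposits is 0.075988 − 0 − 0.055 = 0.020988.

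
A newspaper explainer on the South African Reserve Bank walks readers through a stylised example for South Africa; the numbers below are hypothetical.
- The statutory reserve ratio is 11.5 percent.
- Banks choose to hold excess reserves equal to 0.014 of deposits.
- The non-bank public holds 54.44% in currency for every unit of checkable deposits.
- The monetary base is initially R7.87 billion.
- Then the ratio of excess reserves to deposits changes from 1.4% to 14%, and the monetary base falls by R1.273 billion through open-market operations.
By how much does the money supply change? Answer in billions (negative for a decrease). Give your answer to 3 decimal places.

Before: m₁ = (1 + 0.5444) / (0.115 + 0.014 + 0.5444) ≈ 2.29344, MB₁ = 7.87, so M₁ = 2.29344 × 7.87 ≈ 18.0494 billion.
After: m₂ = (1 + 0.5444) / (0.115 + 0.14 + 0.5444) ≈ 1.93195, MB₂ = 7.87 − 1.273 = 6.597, so M₂ = 1.93195 × 6.597 ≈ 12.7451 billion.
ΔM = M₂ − M₁ = 12.7451 − 18.0494 = -5.3043 billion.

-5.304 billion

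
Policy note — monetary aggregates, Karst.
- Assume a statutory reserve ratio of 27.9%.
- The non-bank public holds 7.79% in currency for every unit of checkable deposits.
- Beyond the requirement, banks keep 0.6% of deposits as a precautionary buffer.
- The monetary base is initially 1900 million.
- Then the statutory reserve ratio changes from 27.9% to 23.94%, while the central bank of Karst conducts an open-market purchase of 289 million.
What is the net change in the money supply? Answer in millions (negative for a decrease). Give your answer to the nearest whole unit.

1655 million

Before: m₁ = (1 + 0.0779) / (0.279 + 0.006 + 0.0779) ≈ 2.97024, MB₁ = 1900, so M₁ = 2.97024 × 1900 = 5643.456 million.
After: m₂ = (1 + 0.0779) / (0.2394 + 0.006 + 0.0779) ≈ 3.33406, MB₂ = 1900 + 289 = 2189, so M₂ = 3.33406 × 2189 ≈ 7298.2573 million.
ΔM = M₂ − M₁ = 7298.2573 − 5643.456 = 1654.8013 million.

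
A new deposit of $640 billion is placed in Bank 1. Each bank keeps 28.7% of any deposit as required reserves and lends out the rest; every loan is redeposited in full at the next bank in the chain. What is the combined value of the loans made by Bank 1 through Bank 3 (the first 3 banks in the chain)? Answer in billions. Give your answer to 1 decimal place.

Bank i lends (1 − rr)^i of the original deposit: Bank 1 lends 640·0.7130 = 456.3200, Bank 2 lends 640·0.7130² ≈ 325.3562, and so on.
Summing a geometric series: total = 640·[0.7130·(1 − 0.7130^3) / (1 − 0.7130)] ≈ 1013.6551 billion.

$1013.7 billion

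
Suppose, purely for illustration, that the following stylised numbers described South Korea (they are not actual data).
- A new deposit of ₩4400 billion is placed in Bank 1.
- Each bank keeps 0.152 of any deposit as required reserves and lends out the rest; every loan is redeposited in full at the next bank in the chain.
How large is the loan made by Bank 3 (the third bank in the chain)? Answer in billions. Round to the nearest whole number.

₩2683 billion

Each bank lends a fraction (1 − rr) = 0.8480 of the deposit it receives, so Bank 3 receives 4400·0.8480^2 and lends 4400·0.8480^3 ≈ 2683.1208 billion.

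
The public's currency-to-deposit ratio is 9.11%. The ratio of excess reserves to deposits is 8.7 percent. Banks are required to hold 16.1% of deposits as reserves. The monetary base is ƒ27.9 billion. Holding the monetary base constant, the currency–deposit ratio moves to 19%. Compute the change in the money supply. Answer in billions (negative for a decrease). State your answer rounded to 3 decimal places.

-13.971 billion

Initially m₁ = (1 + 0.0911) / (0.161 + 0.087 + 0.0911) ≈ 3.217635, so M₁ = 3.217635 × 27.9 ≈ 89.772 billion.
After the change m₂ = (1 + 0.19) / (0.161 + 0.087 + 0.19) ≈ 2.716895, so M₂ = 2.716895 × 27.9 ≈ 75.8014 billion.
ΔM = M₂ − M₁ = 75.8014 − 89.772 = -13.9706 billion.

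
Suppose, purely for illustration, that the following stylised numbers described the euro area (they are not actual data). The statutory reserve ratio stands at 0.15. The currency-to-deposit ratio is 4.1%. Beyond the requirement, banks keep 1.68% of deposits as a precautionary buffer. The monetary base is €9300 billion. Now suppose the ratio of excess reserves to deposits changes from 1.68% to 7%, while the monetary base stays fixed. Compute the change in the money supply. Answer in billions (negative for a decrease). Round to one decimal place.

Initially m₁ = (1 + 0.041) / (0.15 + 0.0168 + 0.041) ≈ 5.009625, so M₁ = 5.009625 × 9300 = 46589.5125 billion.
After the change m₂ = (1 + 0.041) / (0.15 + 0.07 + 0.041) ≈ 3.988506, so M₂ = 3.988506 × 9300 = 37093.1058 billion.
ΔM = M₂ − M₁ = 37093.1058 − 46589.5125 = -9496.4067 billion.

-9496.4 billion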